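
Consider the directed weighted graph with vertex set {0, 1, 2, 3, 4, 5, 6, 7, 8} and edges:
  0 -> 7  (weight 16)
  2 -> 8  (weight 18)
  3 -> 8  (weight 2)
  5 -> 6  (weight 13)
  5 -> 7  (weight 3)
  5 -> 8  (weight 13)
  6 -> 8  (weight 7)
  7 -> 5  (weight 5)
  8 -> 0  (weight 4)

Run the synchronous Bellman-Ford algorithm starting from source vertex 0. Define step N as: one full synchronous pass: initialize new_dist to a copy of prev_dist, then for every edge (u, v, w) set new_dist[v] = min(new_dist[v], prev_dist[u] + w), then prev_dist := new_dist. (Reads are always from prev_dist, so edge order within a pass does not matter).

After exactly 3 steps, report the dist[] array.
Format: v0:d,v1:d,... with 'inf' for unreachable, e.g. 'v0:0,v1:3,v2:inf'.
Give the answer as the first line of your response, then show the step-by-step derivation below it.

v0:0,v1:inf,v2:inf,v3:inf,v4:inf,v5:21,v6:34,v7:16,v8:34

step 1: dist = v0:0,v1:inf,v2:inf,v3:inf,v4:inf,v5:inf,v6:inf,v7:16,v8:inf
step 2: dist = v0:0,v1:inf,v2:inf,v3:inf,v4:inf,v5:21,v6:inf,v7:16,v8:inf
step 3: dist = v0:0,v1:inf,v2:inf,v3:inf,v4:inf,v5:21,v6:34,v7:16,v8:34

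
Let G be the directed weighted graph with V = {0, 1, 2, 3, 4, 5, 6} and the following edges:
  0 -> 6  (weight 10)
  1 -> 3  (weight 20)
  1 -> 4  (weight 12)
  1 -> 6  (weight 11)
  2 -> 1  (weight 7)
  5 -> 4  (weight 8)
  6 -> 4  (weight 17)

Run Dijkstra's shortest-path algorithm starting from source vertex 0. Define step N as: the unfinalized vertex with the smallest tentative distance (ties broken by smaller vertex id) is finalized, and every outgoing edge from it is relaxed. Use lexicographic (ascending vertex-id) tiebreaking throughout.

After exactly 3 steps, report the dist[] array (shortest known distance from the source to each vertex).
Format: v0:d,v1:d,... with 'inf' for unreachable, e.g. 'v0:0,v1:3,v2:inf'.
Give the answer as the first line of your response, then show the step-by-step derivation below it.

v0:0,v1:inf,v2:inf,v3:inf,v4:27,v5:inf,v6:10

step 1: dist = v0:0,v1:inf,v2:inf,v3:inf,v4:inf,v5:inf,v6:10
step 2: dist = v0:0,v1:inf,v2:inf,v3:inf,v4:27,v5:inf,v6:10
step 3: dist = v0:0,v1:inf,v2:inf,v3:inf,v4:27,v5:inf,v6:10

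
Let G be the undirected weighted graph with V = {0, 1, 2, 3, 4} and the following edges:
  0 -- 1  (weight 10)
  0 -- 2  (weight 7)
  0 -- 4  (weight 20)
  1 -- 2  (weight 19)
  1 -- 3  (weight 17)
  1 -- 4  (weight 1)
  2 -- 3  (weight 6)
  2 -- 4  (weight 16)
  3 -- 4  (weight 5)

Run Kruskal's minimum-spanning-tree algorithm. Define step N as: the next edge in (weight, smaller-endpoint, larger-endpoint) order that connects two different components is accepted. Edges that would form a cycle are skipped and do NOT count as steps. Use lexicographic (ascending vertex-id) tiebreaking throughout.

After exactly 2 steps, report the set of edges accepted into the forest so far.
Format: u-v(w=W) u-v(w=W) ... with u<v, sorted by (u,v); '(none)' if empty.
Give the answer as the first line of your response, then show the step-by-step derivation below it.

1-4(w=1) 3-4(w=5)

step 1: add edge 1-4 (w=1); MST = {1-4(w=1)}
step 2: add edge 3-4 (w=5); MST = {1-4(w=1) 3-4(w=5)}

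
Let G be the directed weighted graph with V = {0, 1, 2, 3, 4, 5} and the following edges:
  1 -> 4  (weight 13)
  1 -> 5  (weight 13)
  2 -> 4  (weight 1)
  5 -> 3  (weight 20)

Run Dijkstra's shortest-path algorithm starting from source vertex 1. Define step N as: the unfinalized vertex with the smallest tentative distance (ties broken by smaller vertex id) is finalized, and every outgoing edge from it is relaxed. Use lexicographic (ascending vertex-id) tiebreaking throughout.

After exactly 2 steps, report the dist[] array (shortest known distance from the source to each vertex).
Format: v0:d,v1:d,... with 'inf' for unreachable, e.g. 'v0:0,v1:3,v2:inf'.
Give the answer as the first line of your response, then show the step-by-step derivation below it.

v0:inf,v1:0,v2:inf,v3:inf,v4:13,v5:13

step 1: dist = v0:inf,v1:0,v2:inf,v3:inf,v4:13,v5:13
step 2: dist = v0:inf,v1:0,v2:inf,v3:inf,v4:13,v5:13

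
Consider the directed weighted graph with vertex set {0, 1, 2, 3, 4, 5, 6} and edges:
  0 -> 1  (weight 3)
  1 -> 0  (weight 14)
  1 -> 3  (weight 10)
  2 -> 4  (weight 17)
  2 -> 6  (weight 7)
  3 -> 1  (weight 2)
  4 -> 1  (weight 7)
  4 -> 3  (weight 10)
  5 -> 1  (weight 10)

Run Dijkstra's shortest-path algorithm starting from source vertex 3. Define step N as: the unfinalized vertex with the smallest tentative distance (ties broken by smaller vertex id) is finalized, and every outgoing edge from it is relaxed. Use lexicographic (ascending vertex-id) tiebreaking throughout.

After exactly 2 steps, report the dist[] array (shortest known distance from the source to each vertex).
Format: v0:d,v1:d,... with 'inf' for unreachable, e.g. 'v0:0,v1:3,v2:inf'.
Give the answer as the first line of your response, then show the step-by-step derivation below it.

v0:16,v1:2,v2:inf,v3:0,v4:inf,v5:inf,v6:inf

step 1: dist = v0:inf,v1:2,v2:inf,v3:0,v4:inf,v5:inf,v6:inf
step 2: dist = v0:16,v1:2,v2:inf,v3:0,v4:inf,v5:inf,v6:inf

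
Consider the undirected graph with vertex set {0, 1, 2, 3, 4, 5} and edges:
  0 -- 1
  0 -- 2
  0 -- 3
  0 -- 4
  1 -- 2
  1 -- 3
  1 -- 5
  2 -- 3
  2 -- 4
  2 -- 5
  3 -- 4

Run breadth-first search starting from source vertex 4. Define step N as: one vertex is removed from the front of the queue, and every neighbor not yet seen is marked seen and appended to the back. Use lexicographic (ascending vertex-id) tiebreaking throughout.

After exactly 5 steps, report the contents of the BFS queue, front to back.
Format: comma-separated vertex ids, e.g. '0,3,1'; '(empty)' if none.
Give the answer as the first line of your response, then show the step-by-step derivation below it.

5

step 1: dequeue 4; queue=[0,2,3]; order=4
step 2: dequeue 0; queue=[2,3,1]; order=4,0
step 3: dequeue 2; queue=[3,1,5]; order=4,0,2
step 4: dequeue 3; queue=[1,5]; order=4,0,2,3
step 5: dequeue 1; queue=[5]; order=4,0,2,3,1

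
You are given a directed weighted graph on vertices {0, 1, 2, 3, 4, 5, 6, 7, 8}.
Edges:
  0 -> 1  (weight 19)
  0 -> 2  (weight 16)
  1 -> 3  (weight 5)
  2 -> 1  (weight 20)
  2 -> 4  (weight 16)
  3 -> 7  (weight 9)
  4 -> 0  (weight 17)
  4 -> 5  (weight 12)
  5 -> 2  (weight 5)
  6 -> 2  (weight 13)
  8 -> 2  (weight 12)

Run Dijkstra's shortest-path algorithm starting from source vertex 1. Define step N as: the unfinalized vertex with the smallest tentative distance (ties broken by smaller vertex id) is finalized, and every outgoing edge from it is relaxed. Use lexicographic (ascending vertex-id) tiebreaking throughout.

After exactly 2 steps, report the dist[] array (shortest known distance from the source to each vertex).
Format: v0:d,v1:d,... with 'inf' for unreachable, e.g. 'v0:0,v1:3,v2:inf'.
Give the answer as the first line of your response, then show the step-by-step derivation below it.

v0:inf,v1:0,v2:inf,v3:5,v4:inf,v5:inf,v6:inf,v7:14,v8:inf

step 1: dist = v0:inf,v1:0,v2:inf,v3:5,v4:inf,v5:inf,v6:inf,v7:inf,v8:inf
step 2: dist = v0:inf,v1:0,v2:inf,v3:5,v4:inf,v5:inf,v6:inf,v7:14,v8:inf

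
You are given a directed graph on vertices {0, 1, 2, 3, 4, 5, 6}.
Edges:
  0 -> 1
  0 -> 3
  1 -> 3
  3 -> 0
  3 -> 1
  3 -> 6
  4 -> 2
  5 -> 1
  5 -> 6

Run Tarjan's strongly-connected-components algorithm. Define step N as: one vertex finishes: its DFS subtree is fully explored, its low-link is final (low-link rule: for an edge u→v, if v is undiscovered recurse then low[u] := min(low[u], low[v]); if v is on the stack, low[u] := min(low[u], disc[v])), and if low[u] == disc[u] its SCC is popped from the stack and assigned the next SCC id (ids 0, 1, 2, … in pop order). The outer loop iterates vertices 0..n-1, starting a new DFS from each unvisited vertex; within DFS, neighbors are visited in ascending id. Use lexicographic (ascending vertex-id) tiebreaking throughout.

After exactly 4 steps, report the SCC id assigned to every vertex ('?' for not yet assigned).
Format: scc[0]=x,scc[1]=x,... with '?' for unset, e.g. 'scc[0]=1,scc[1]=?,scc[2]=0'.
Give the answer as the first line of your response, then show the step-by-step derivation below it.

scc[0]=1,scc[1]=1,scc[2]=?,scc[3]=1,scc[4]=?,scc[5]=?,scc[6]=0

step 1: low=(low[0]=0,low[1]=1,low[2]=?,low[3]=0,low[4]=?,low[5]=?,low[6]=3); scc=(scc[0]=?,scc[1]=?,scc[2]=?,scc[3]=?,scc[4]=?,scc[5]=?,scc[6]=0)
step 2: low=(low[0]=0,low[1]=1,low[2]=?,low[3]=0,low[4]=?,low[5]=?,low[6]=3); scc=(scc[0]=?,scc[1]=?,scc[2]=?,scc[3]=?,scc[4]=?,scc[5]=?,scc[6]=0)
step 3: low=(low[0]=0,low[1]=0,low[2]=?,low[3]=0,low[4]=?,low[5]=?,low[6]=3); scc=(scc[0]=?,scc[1]=?,scc[2]=?,scc[3]=?,scc[4]=?,scc[5]=?,scc[6]=0)
step 4: low=(low[0]=0,low[1]=0,low[2]=?,low[3]=0,low[4]=?,low[5]=?,low[6]=3); scc=(scc[0]=1,scc[1]=1,scc[2]=?,scc[3]=1,scc[4]=?,scc[5]=?,scc[6]=0)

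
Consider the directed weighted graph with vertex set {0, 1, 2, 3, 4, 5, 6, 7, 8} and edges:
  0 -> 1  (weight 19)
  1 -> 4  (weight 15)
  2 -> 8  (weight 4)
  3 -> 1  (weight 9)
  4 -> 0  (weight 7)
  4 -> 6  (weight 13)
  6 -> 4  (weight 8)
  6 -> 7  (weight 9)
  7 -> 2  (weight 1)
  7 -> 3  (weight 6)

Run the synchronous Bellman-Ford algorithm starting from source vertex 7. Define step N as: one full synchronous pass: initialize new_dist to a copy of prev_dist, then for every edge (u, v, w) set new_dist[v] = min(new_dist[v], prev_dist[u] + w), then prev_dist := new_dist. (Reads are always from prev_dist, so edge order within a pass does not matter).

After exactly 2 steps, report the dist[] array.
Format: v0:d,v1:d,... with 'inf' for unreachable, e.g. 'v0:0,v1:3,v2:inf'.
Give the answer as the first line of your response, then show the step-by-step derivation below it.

v0:inf,v1:15,v2:1,v3:6,v4:inf,v5:inf,v6:inf,v7:0,v8:5

step 1: dist = v0:inf,v1:inf,v2:1,v3:6,v4:inf,v5:inf,v6:inf,v7:0,v8:inf
step 2: dist = v0:inf,v1:15,v2:1,v3:6,v4:inf,v5:inf,v6:inf,v7:0,v8:5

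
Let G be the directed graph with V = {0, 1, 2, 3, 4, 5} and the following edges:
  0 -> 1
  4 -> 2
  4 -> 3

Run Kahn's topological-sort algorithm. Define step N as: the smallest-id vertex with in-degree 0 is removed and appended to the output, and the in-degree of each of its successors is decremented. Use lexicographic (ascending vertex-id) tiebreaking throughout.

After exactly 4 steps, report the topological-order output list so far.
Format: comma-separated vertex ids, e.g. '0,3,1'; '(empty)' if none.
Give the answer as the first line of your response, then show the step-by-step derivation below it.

0,1,4,2

step 1: output 0; order=[0]; indeg=(0,0,1,1,0,0)
step 2: output 1; order=[0,1]; indeg=(0,0,1,1,0,0)
step 3: output 4; order=[0,1,4]; indeg=(0,0,0,0,0,0)
step 4: output 2; order=[0,1,4,2]; indeg=(0,0,0,0,0,0)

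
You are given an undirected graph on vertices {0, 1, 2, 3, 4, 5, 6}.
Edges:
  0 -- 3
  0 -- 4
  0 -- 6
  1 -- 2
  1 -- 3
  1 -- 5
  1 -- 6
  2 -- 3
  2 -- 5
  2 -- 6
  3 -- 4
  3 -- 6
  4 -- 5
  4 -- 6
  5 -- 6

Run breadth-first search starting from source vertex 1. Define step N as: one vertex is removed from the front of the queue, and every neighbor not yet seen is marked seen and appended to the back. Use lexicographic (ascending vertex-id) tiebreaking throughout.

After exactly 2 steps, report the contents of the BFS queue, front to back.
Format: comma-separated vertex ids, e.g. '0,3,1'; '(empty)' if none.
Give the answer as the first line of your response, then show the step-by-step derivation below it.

3,5,6

step 1: dequeue 1; queue=[2,3,5,6]; order=1
step 2: dequeue 2; queue=[3,5,6]; order=1,2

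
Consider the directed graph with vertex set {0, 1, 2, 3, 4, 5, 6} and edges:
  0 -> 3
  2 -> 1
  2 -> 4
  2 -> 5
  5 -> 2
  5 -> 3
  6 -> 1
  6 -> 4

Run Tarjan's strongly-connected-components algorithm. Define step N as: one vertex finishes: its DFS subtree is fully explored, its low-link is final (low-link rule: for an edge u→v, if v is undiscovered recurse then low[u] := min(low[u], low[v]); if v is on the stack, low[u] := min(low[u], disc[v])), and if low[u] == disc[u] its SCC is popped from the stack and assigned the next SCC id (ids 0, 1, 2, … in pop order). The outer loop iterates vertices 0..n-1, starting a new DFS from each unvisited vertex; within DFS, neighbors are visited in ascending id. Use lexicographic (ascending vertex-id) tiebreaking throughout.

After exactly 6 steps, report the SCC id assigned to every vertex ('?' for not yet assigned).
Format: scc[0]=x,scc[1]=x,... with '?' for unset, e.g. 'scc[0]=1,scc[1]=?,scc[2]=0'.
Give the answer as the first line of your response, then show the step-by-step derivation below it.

scc[0]=1,scc[1]=2,scc[2]=4,scc[3]=0,scc[4]=3,scc[5]=4,scc[6]=?

step 1: low=(low[0]=0,low[1]=?,low[2]=?,low[3]=1,low[4]=?,low[5]=?,low[6]=?); scc=(scc[0]=?,scc[1]=?,scc[2]=?,scc[3]=0,scc[4]=?,scc[5]=?,scc[6]=?)
step 2: low=(low[0]=0,low[1]=?,low[2]=?,low[3]=1,low[4]=?,low[5]=?,low[6]=?); scc=(scc[0]=1,scc[1]=?,scc[2]=?,scc[3]=0,scc[4]=?,scc[5]=?,scc[6]=?)
step 3: low=(low[0]=0,low[1]=2,low[2]=?,low[3]=1,low[4]=?,low[5]=?,low[6]=?); scc=(scc[0]=1,scc[1]=2,scc[2]=?,scc[3]=0,scc[4]=?,scc[5]=?,scc[6]=?)
step 4: low=(low[0]=0,low[1]=2,low[2]=3,low[3]=1,low[4]=4,low[5]=?,low[6]=?); scc=(scc[0]=1,scc[1]=2,scc[2]=?,scc[3]=0,scc[4]=3,scc[5]=?,scc[6]=?)
step 5: low=(low[0]=0,low[1]=2,low[2]=3,low[3]=1,low[4]=4,low[5]=3,low[6]=?); scc=(scc[0]=1,scc[1]=2,scc[2]=?,scc[3]=0,scc[4]=3,scc[5]=?,scc[6]=?)
step 6: low=(low[0]=0,low[1]=2,low[2]=3,low[3]=1,low[4]=4,low[5]=3,low[6]=?); scc=(scc[0]=1,scc[1]=2,scc[2]=4,scc[3]=0,scc[4]=3,scc[5]=4,scc[6]=?)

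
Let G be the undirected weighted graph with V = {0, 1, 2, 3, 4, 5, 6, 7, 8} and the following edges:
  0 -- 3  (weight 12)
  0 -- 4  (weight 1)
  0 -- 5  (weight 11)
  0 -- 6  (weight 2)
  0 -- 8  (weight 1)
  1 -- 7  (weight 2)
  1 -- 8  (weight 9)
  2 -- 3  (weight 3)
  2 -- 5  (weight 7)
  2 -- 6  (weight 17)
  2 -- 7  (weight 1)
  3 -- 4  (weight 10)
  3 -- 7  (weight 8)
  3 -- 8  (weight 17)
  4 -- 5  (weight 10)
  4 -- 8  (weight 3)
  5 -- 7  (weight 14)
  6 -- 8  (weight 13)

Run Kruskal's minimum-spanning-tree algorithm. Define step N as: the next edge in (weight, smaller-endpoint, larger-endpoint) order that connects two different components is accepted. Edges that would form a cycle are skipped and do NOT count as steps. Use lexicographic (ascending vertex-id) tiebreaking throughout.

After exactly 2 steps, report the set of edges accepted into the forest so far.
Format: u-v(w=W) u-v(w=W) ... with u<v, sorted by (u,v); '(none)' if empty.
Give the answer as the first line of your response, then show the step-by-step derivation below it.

0-4(w=1) 0-8(w=1)

step 1: add edge 0-4 (w=1); MST = {0-4(w=1)}
step 2: add edge 0-8 (w=1); MST = {0-4(w=1) 0-8(w=1)}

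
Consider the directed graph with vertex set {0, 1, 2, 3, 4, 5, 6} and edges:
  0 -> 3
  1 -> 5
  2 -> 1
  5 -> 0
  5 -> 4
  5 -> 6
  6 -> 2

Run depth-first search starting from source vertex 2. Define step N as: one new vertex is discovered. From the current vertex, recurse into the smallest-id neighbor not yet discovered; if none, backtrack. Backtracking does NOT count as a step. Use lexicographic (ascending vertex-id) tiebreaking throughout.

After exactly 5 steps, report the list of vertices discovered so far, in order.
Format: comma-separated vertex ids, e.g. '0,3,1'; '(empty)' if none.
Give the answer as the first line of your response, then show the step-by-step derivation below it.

2,1,5,0,3

step 1: discover 2; path=2; order=2
step 2: discover 1; path=2>1; order=2,1
step 3: discover 5; path=2>1>5; order=2,1,5
step 4: discover 0; path=2>1>5>0; order=2,1,5,0
step 5: discover 3; path=2>1>5>0>3; order=2,1,5,0,3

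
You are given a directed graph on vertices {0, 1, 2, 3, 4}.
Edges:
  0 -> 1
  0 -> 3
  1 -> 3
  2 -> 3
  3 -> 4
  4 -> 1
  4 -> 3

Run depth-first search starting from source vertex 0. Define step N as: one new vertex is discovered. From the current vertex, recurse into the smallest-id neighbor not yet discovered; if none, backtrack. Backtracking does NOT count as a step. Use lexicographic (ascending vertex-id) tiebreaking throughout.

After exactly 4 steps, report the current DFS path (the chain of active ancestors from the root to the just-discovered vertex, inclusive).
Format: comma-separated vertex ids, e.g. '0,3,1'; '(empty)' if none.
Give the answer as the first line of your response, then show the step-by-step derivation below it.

0,1,3,4

step 1: discover 0; path=0; order=0
step 2: discover 1; path=0>1; order=0,1
step 3: discover 3; path=0>1>3; order=0,1,3
step 4: discover 4; path=0>1>3>4; order=0,1,3,4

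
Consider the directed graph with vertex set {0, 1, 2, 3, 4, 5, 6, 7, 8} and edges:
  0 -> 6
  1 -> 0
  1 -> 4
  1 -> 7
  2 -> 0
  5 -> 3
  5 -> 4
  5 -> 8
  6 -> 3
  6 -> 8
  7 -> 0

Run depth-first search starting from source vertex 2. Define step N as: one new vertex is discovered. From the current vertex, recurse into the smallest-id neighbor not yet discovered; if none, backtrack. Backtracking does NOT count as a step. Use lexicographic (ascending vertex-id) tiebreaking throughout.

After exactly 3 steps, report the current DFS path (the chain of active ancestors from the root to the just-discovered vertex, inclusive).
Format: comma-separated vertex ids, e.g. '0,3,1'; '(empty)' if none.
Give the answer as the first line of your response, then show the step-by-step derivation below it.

2,0,6

step 1: discover 2; path=2; order=2
step 2: discover 0; path=2>0; order=2,0
step 3: discover 6; path=2>0>6; order=2,0,6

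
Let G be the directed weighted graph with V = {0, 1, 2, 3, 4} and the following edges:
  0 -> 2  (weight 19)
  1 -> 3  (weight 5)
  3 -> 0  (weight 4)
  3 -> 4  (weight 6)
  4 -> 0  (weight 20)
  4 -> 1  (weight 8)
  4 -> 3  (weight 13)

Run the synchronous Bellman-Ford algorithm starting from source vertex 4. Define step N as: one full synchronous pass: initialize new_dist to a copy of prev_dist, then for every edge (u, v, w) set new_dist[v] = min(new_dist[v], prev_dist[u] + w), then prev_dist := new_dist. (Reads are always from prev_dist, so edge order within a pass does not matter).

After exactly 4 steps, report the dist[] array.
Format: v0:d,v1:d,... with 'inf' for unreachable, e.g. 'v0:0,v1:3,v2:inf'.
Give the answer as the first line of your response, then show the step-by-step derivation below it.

v0:17,v1:8,v2:36,v3:13,v4:0

step 1: dist = v0:20,v1:8,v2:inf,v3:13,v4:0
step 2: dist = v0:17,v1:8,v2:39,v3:13,v4:0
step 3: dist = v0:17,v1:8,v2:36,v3:13,v4:0
step 4: dist = v0:17,v1:8,v2:36,v3:13,v4:0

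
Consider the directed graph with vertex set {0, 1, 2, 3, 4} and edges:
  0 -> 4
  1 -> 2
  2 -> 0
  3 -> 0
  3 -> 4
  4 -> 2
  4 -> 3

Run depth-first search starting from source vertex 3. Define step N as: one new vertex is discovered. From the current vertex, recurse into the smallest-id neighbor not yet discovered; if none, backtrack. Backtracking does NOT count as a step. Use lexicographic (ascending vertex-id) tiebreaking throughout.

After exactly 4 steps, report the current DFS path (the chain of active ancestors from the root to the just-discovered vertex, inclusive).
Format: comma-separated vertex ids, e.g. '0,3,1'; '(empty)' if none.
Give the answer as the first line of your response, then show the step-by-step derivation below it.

3,0,4,2

step 1: discover 3; path=3; order=3
step 2: discover 0; path=3>0; order=3,0
step 3: discover 4; path=3>0>4; order=3,0,4
step 4: discover 2; path=3>0>4>2; order=3,0,4,2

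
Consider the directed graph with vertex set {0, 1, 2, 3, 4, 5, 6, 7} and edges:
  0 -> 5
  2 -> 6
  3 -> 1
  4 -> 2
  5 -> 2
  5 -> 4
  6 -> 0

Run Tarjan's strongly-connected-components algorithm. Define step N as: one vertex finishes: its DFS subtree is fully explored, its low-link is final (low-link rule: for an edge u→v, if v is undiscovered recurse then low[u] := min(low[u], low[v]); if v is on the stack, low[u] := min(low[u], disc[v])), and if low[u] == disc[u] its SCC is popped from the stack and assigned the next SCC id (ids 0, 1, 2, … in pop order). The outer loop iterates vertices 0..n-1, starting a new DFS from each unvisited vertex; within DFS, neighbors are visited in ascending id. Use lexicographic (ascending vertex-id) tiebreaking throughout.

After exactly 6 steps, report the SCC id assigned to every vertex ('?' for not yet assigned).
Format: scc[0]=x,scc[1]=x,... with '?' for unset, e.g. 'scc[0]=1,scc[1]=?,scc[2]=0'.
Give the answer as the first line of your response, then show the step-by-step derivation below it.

scc[0]=0,scc[1]=1,scc[2]=0,scc[3]=?,scc[4]=0,scc[5]=0,scc[6]=0,scc[7]=?

step 1: low=(low[0]=0,low[1]=?,low[2]=2,low[3]=?,low[4]=?,low[5]=1,low[6]=0,low[7]=?); scc=(scc[0]=?,scc[1]=?,scc[2]=?,scc[3]=?,scc[4]=?,scc[5]=?,scc[6]=?,scc[7]=?)
step 2: low=(low[0]=0,low[1]=?,low[2]=0,low[3]=?,low[4]=?,low[5]=1,low[6]=0,low[7]=?); scc=(scc[0]=?,scc[1]=?,scc[2]=?,scc[3]=?,scc[4]=?,scc[5]=?,scc[6]=?,scc[7]=?)
step 3: low=(low[0]=0,low[1]=?,low[2]=0,low[3]=?,low[4]=2,low[5]=0,low[6]=0,low[7]=?); scc=(scc[0]=?,scc[1]=?,scc[2]=?,scc[3]=?,scc[4]=?,scc[5]=?,scc[6]=?,scc[7]=?)
step 4: low=(low[0]=0,low[1]=?,low[2]=0,low[3]=?,low[4]=2,low[5]=0,low[6]=0,low[7]=?); scc=(scc[0]=?,scc[1]=?,scc[2]=?,scc[3]=?,scc[4]=?,scc[5]=?,scc[6]=?,scc[7]=?)
step 5: low=(low[0]=0,low[1]=?,low[2]=0,low[3]=?,low[4]=2,low[5]=0,low[6]=0,low[7]=?); scc=(scc[0]=0,scc[1]=?,scc[2]=0,scc[3]=?,scc[4]=0,scc[5]=0,scc[6]=0,scc[7]=?)
step 6: low=(low[0]=0,low[1]=5,low[2]=0,low[3]=?,low[4]=2,low[5]=0,low[6]=0,low[7]=?); scc=(scc[0]=0,scc[1]=1,scc[2]=0,scc[3]=?,scc[4]=0,scc[5]=0,scc[6]=0,scc[7]=?)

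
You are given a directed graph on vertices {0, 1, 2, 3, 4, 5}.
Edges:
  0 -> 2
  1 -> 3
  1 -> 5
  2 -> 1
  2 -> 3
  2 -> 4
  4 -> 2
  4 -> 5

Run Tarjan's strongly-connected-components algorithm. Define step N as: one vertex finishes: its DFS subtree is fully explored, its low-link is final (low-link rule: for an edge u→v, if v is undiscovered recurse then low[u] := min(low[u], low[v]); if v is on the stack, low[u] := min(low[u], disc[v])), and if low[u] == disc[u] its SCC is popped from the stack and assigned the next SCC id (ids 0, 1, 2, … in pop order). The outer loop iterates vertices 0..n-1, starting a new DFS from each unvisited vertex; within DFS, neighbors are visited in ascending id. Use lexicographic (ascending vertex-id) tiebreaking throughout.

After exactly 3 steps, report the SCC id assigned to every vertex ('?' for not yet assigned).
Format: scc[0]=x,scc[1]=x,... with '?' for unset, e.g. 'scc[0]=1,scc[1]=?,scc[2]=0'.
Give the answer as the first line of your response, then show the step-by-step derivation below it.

scc[0]=?,scc[1]=2,scc[2]=?,scc[3]=0,scc[4]=?,scc[5]=1

step 1: low=(low[0]=0,low[1]=2,low[2]=1,low[3]=3,low[4]=?,low[5]=?); scc=(scc[0]=?,scc[1]=?,scc[2]=?,scc[3]=0,scc[4]=?,scc[5]=?)
step 2: low=(low[0]=0,low[1]=2,low[2]=1,low[3]=3,low[4]=?,low[5]=4); scc=(scc[0]=?,scc[1]=?,scc[2]=?,scc[3]=0,scc[4]=?,scc[5]=1)
step 3: low=(low[0]=0,low[1]=2,low[2]=1,low[3]=3,low[4]=?,low[5]=4); scc=(scc[0]=?,scc[1]=2,scc[2]=?,scc[3]=0,scc[4]=?,scc[5]=1)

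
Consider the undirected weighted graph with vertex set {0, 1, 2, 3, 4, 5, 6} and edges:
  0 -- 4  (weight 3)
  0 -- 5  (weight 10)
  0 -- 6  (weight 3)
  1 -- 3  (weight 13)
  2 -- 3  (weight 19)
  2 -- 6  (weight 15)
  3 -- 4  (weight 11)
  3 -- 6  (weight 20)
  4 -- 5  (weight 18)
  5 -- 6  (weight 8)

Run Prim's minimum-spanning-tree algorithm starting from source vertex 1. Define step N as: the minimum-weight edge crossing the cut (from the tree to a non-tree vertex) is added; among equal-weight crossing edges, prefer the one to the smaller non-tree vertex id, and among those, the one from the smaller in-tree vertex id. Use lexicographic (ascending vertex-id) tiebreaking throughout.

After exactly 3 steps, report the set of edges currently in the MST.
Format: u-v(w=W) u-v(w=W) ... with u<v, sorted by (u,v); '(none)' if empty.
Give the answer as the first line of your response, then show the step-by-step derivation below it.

0-4(w=3) 1-3(w=13) 3-4(w=11)

step 1: add edge 1-3 (w=13); MST = {1-3(w=13)}
step 2: add edge 3-4 (w=11); MST = {1-3(w=13) 3-4(w=11)}
step 3: add edge 0-4 (w=3); MST = {0-4(w=3) 1-3(w=13) 3-4(w=11)}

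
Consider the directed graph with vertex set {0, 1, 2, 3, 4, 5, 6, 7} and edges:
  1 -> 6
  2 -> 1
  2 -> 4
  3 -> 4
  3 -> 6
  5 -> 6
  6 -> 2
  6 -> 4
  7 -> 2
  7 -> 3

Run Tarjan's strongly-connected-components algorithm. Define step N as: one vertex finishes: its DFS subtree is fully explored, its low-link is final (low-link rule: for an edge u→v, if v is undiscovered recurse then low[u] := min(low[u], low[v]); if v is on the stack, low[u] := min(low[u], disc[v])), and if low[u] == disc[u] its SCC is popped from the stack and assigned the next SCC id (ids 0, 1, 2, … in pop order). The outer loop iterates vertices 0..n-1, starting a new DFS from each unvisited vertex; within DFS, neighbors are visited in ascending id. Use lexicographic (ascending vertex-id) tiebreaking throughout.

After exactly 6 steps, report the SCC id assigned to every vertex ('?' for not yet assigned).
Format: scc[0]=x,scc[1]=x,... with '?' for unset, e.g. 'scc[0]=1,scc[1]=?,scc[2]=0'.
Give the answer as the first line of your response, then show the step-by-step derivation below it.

scc[0]=0,scc[1]=2,scc[2]=2,scc[3]=3,scc[4]=1,scc[5]=?,scc[6]=2,scc[7]=?

step 1: low=(low[0]=0,low[1]=?,low[2]=?,low[3]=?,low[4]=?,low[5]=?,low[6]=?,low[7]=?); scc=(scc[0]=0,scc[1]=?,scc[2]=?,scc[3]=?,scc[4]=?,scc[5]=?,scc[6]=?,scc[7]=?)
step 2: low=(low[0]=0,low[1]=1,low[2]=1,low[3]=?,low[4]=4,low[5]=?,low[6]=2,low[7]=?); scc=(scc[0]=0,scc[1]=?,scc[2]=?,scc[3]=?,scc[4]=1,scc[5]=?,scc[6]=?,scc[7]=?)
step 3: low=(low[0]=0,low[1]=1,low[2]=1,low[3]=?,low[4]=4,low[5]=?,low[6]=2,low[7]=?); scc=(scc[0]=0,scc[1]=?,scc[2]=?,scc[3]=?,scc[4]=1,scc[5]=?,scc[6]=?,scc[7]=?)
step 4: low=(low[0]=0,low[1]=1,low[2]=1,low[3]=?,low[4]=4,low[5]=?,low[6]=1,low[7]=?); scc=(scc[0]=0,scc[1]=?,scc[2]=?,scc[3]=?,scc[4]=1,scc[5]=?,scc[6]=?,scc[7]=?)
step 5: low=(low[0]=0,low[1]=1,low[2]=1,low[3]=?,low[4]=4,low[5]=?,low[6]=1,low[7]=?); scc=(scc[0]=0,scc[1]=2,scc[2]=2,scc[3]=?,scc[4]=1,scc[5]=?,scc[6]=2,scc[7]=?)
step 6: low=(low[0]=0,low[1]=1,low[2]=1,low[3]=5,low[4]=4,low[5]=?,low[6]=1,low[7]=?); scc=(scc[0]=0,scc[1]=2,scc[2]=2,scc[3]=3,scc[4]=1,scc[5]=?,scc[6]=2,scc[7]=?)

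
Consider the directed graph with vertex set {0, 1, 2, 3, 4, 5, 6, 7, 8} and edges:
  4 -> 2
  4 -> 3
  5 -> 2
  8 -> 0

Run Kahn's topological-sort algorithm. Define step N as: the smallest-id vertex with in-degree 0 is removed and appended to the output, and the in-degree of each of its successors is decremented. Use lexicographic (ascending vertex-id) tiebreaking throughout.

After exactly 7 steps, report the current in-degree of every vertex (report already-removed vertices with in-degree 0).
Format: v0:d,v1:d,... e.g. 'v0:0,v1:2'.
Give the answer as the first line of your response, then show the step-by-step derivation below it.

v0:1,v1:0,v2:0,v3:0,v4:0,v5:0,v6:0,v7:0,v8:0

step 1: output 1; order=[1]; indeg=(1,0,2,1,0,0,0,0,0)
step 2: output 4; order=[1,4]; indeg=(1,0,1,0,0,0,0,0,0)
step 3: output 3; order=[1,4,3]; indeg=(1,0,1,0,0,0,0,0,0)
step 4: output 5; order=[1,4,3,5]; indeg=(1,0,0,0,0,0,0,0,0)
step 5: output 2; order=[1,4,3,5,2]; indeg=(1,0,0,0,0,0,0,0,0)
step 6: output 6; order=[1,4,3,5,2,6]; indeg=(1,0,0,0,0,0,0,0,0)
step 7: output 7; order=[1,4,3,5,2,6,7]; indeg=(1,0,0,0,0,0,0,0,0)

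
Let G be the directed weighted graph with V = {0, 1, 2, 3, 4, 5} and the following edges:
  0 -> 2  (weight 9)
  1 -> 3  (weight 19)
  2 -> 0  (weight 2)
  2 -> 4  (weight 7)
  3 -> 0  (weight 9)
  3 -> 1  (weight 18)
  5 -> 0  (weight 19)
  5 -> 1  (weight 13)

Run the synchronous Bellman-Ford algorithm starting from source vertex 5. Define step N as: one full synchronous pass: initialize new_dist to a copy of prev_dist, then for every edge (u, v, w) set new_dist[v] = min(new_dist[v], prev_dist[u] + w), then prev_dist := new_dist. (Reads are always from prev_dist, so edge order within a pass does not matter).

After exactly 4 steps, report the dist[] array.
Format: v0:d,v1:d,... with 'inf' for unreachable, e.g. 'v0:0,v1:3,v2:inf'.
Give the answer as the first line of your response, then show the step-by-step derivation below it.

v0:19,v1:13,v2:28,v3:32,v4:35,v5:0

step 1: dist = v0:19,v1:13,v2:inf,v3:inf,v4:inf,v5:0
step 2: dist = v0:19,v1:13,v2:28,v3:32,v4:inf,v5:0
step 3: dist = v0:19,v1:13,v2:28,v3:32,v4:35,v5:0
step 4: dist = v0:19,v1:13,v2:28,v3:32,v4:35,v5:0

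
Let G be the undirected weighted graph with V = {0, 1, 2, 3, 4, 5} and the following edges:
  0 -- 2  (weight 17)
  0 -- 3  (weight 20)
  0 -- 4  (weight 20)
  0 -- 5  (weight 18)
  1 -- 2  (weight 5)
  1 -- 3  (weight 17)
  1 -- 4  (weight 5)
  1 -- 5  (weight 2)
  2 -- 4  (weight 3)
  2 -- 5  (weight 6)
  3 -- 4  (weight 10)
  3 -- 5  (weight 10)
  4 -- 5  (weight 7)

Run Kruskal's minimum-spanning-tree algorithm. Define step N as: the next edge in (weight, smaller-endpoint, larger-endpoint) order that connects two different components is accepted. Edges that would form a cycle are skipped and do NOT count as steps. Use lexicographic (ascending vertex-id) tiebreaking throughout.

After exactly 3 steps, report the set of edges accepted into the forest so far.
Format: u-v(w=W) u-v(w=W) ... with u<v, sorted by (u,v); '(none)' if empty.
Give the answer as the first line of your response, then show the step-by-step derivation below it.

1-2(w=5) 1-5(w=2) 2-4(w=3)

step 1: add edge 1-5 (w=2); MST = {1-5(w=2)}
step 2: add edge 2-4 (w=3); MST = {1-5(w=2) 2-4(w=3)}
step 3: add edge 1-2 (w=5); MST = {1-2(w=5) 1-5(w=2) 2-4(w=3)}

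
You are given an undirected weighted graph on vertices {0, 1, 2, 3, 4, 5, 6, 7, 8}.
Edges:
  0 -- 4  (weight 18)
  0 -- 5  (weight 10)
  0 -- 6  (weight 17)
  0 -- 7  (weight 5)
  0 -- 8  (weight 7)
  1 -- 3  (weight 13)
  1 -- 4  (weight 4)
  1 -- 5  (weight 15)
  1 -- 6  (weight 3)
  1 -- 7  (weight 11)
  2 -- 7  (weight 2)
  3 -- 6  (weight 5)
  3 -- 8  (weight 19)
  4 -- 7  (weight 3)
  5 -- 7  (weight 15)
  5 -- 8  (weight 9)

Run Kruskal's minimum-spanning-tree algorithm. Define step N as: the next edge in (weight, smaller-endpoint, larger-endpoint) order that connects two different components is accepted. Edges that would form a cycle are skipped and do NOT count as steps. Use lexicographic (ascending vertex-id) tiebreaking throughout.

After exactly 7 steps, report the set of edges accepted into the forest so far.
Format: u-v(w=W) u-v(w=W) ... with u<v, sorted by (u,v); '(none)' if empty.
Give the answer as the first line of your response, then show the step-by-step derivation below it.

0-7(w=5) 0-8(w=7) 1-4(w=4) 1-6(w=3) 2-7(w=2) 3-6(w=5) 4-7(w=3)

step 1: add edge 2-7 (w=2); MST = {2-7(w=2)}
step 2: add edge 1-6 (w=3); MST = {1-6(w=3) 2-7(w=2)}
step 3: add edge 4-7 (w=3); MST = {1-6(w=3) 2-7(w=2) 4-7(w=3)}
step 4: add edge 1-4 (w=4); MST = {1-4(w=4) 1-6(w=3) 2-7(w=2) 4-7(w=3)}
step 5: add edge 0-7 (w=5); MST = {0-7(w=5) 1-4(w=4) 1-6(w=3) 2-7(w=2) 4-7(w=3)}
step 6: add edge 3-6 (w=5); MST = {0-7(w=5) 1-4(w=4) 1-6(w=3) 2-7(w=2) 3-6(w=5) 4-7(w=3)}
step 7: add edge 0-8 (w=7); MST = {0-7(w=5) 0-8(w=7) 1-4(w=4) 1-6(w=3) 2-7(w=2) 3-6(w=5) 4-7(w=3)}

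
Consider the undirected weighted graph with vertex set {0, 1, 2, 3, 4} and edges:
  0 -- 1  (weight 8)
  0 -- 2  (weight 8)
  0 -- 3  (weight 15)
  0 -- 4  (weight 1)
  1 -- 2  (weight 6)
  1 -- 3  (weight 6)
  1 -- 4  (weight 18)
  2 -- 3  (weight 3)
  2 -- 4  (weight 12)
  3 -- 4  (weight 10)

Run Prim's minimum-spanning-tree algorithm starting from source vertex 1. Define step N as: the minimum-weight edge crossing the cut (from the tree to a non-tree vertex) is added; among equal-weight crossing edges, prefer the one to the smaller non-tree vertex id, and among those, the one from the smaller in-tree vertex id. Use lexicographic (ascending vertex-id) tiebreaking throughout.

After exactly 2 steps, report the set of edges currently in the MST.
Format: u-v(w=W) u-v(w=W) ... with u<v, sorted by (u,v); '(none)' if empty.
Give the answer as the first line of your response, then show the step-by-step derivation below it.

1-2(w=6) 2-3(w=3)

step 1: add edge 1-2 (w=6); MST = {1-2(w=6)}
step 2: add edge 2-3 (w=3); MST = {1-2(w=6) 2-3(w=3)}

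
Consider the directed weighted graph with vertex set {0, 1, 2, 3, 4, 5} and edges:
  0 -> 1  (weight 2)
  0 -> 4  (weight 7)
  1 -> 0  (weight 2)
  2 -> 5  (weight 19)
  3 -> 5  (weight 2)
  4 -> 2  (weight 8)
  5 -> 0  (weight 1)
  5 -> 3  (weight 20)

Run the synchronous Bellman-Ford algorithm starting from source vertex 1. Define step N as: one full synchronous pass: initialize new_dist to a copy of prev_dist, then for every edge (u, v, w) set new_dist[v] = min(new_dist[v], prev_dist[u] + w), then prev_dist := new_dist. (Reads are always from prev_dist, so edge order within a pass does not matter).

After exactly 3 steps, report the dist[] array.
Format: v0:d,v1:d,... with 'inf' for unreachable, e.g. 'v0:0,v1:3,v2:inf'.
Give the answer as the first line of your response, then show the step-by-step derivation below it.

v0:2,v1:0,v2:17,v3:inf,v4:9,v5:inf

step 1: dist = v0:2,v1:0,v2:inf,v3:inf,v4:inf,v5:inf
step 2: dist = v0:2,v1:0,v2:inf,v3:inf,v4:9,v5:inf
step 3: dist = v0:2,v1:0,v2:17,v3:inf,v4:9,v5:inf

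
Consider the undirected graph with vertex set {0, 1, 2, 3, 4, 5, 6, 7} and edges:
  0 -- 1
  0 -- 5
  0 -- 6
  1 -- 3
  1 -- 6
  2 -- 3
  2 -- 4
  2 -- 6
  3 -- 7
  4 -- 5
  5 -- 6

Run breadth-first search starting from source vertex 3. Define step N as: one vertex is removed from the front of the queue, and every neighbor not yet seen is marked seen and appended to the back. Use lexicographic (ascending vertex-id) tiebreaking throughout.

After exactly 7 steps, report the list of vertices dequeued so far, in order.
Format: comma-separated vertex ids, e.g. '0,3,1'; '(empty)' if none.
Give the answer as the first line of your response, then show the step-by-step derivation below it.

3,1,2,7,0,6,4

step 1: dequeue 3; queue=[1,2,7]; order=3
step 2: dequeue 1; queue=[2,7,0,6]; order=3,1
step 3: dequeue 2; queue=[7,0,6,4]; order=3,1,2
step 4: dequeue 7; queue=[0,6,4]; order=3,1,2,7
step 5: dequeue 0; queue=[6,4,5]; order=3,1,2,7,0
step 6: dequeue 6; queue=[4,5]; order=3,1,2,7,0,6
step 7: dequeue 4; queue=[5]; order=3,1,2,7,0,6,4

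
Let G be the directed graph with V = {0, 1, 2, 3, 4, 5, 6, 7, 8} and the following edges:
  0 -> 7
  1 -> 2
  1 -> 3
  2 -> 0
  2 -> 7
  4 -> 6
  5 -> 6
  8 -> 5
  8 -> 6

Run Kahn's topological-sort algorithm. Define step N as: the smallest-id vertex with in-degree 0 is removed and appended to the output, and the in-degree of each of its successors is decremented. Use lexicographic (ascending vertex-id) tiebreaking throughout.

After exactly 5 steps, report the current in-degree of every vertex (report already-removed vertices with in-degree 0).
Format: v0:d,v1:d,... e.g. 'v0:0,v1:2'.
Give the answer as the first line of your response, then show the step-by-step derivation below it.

v0:0,v1:0,v2:0,v3:0,v4:0,v5:1,v6:2,v7:0,v8:0

step 1: output 1; order=[1]; indeg=(1,0,0,0,0,1,3,2,0)
step 2: output 2; order=[1,2]; indeg=(0,0,0,0,0,1,3,1,0)
step 3: output 0; order=[1,2,0]; indeg=(0,0,0,0,0,1,3,0,0)
step 4: output 3; order=[1,2,0,3]; indeg=(0,0,0,0,0,1,3,0,0)
step 5: output 4; order=[1,2,0,3,4]; indeg=(0,0,0,0,0,1,2,0,0)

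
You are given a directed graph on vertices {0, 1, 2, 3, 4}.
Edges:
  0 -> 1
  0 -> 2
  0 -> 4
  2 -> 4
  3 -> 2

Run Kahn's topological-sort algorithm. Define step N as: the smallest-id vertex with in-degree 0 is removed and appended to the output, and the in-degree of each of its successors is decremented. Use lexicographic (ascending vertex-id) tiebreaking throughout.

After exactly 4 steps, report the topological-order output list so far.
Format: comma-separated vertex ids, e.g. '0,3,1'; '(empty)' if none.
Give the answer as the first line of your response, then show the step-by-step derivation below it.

0,1,3,2

step 1: output 0; order=[0]; indeg=(0,0,1,0,1)
step 2: output 1; order=[0,1]; indeg=(0,0,1,0,1)
step 3: output 3; order=[0,1,3]; indeg=(0,0,0,0,1)
step 4: output 2; order=[0,1,3,2]; indeg=(0,0,0,0,0)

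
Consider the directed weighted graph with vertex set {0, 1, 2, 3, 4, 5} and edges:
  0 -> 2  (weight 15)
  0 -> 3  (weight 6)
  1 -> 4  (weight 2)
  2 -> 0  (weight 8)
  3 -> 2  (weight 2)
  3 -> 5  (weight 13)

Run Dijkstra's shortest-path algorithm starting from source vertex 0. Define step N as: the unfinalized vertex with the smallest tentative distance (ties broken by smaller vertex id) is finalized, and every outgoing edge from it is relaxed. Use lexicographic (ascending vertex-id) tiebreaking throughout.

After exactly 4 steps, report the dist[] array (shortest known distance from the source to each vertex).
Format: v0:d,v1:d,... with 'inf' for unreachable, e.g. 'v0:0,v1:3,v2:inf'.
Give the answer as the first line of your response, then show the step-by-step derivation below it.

v0:0,v1:inf,v2:8,v3:6,v4:inf,v5:19

step 1: dist = v0:0,v1:inf,v2:15,v3:6,v4:inf,v5:inf
step 2: dist = v0:0,v1:inf,v2:8,v3:6,v4:inf,v5:19
step 3: dist = v0:0,v1:inf,v2:8,v3:6,v4:inf,v5:19
step 4: dist = v0:0,v1:inf,v2:8,v3:6,v4:inf,v5:19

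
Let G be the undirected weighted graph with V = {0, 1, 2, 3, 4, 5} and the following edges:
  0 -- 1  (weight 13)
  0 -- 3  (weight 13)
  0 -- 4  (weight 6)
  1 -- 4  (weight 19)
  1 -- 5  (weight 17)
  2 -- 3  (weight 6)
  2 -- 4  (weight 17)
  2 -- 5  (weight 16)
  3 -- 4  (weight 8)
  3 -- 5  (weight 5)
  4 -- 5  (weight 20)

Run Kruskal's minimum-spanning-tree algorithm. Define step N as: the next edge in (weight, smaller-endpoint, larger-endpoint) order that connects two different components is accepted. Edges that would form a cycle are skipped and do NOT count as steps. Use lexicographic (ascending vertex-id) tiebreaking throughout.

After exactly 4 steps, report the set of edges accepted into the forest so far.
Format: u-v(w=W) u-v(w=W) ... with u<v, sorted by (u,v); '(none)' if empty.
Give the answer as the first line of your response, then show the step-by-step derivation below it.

0-4(w=6) 2-3(w=6) 3-4(w=8) 3-5(w=5)

step 1: add edge 3-5 (w=5); MST = {3-5(w=5)}
step 2: add edge 0-4 (w=6); MST = {0-4(w=6) 3-5(w=5)}
step 3: add edge 2-3 (w=6); MST = {0-4(w=6) 2-3(w=6) 3-5(w=5)}
step 4: add edge 3-4 (w=8); MST = {0-4(w=6) 2-3(w=6) 3-4(w=8) 3-5(w=5)}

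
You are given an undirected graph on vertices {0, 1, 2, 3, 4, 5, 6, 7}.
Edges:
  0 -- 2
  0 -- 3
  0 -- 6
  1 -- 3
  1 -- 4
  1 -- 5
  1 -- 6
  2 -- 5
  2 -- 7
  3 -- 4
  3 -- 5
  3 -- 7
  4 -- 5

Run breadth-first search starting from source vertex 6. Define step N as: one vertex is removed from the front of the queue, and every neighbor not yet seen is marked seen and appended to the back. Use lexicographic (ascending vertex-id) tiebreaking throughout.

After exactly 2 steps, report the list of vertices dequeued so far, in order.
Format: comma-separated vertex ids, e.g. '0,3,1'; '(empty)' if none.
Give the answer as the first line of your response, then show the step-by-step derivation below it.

6,0

step 1: dequeue 6; queue=[0,1]; order=6
step 2: dequeue 0; queue=[1,2,3]; order=6,0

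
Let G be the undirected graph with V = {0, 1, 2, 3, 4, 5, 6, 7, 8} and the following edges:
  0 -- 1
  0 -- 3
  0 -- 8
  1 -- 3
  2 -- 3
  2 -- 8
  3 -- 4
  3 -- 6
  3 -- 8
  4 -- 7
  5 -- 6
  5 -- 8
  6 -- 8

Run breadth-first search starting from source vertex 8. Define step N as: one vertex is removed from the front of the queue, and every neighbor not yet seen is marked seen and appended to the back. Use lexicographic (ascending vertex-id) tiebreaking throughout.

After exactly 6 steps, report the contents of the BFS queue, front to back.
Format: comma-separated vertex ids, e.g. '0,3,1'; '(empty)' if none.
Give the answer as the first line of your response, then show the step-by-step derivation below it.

1,4

step 1: dequeue 8; queue=[0,2,3,5,6]; order=8
step 2: dequeue 0; queue=[2,3,5,6,1]; order=8,0
step 3: dequeue 2; queue=[3,5,6,1]; order=8,0,2
step 4: dequeue 3; queue=[5,6,1,4]; order=8,0,2,3
step 5: dequeue 5; queue=[6,1,4]; order=8,0,2,3,5
step 6: dequeue 6; queue=[1,4]; order=8,0,2,3,5,6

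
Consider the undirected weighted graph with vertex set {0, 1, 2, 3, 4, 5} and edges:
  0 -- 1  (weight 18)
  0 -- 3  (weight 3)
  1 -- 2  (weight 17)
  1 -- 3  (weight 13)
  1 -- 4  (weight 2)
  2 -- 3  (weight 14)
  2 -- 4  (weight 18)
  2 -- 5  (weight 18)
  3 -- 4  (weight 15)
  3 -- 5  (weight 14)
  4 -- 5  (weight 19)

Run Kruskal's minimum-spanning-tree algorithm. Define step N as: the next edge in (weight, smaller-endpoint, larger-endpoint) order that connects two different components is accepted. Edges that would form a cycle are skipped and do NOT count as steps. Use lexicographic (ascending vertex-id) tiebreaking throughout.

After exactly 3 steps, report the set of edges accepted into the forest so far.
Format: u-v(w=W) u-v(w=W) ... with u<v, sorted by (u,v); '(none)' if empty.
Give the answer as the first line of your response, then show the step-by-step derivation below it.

0-3(w=3) 1-3(w=13) 1-4(w=2)

step 1: add edge 1-4 (w=2); MST = {1-4(w=2)}
step 2: add edge 0-3 (w=3); MST = {0-3(w=3) 1-4(w=2)}
step 3: add edge 1-3 (w=13); MST = {0-3(w=3) 1-3(w=13) 1-4(w=2)}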